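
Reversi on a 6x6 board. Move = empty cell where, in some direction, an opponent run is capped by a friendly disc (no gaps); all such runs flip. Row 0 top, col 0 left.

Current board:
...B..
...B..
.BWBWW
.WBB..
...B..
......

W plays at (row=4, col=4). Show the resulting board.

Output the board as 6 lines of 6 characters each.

Answer: ...B..
...B..
.BWBWW
.WBW..
...BW.
......

Derivation:
Place W at (4,4); scan 8 dirs for brackets.
Dir NW: opp run (3,3) capped by W -> flip
Dir N: first cell '.' (not opp) -> no flip
Dir NE: first cell '.' (not opp) -> no flip
Dir W: opp run (4,3), next='.' -> no flip
Dir E: first cell '.' (not opp) -> no flip
Dir SW: first cell '.' (not opp) -> no flip
Dir S: first cell '.' (not opp) -> no flip
Dir SE: first cell '.' (not opp) -> no flip
All flips: (3,3)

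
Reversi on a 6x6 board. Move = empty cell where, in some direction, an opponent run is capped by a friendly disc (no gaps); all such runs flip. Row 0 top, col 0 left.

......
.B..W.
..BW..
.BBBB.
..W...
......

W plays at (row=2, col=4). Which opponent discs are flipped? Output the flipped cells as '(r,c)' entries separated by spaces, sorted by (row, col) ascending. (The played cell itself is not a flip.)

Dir NW: first cell '.' (not opp) -> no flip
Dir N: first cell 'W' (not opp) -> no flip
Dir NE: first cell '.' (not opp) -> no flip
Dir W: first cell 'W' (not opp) -> no flip
Dir E: first cell '.' (not opp) -> no flip
Dir SW: opp run (3,3) capped by W -> flip
Dir S: opp run (3,4), next='.' -> no flip
Dir SE: first cell '.' (not opp) -> no flip

Answer: (3,3)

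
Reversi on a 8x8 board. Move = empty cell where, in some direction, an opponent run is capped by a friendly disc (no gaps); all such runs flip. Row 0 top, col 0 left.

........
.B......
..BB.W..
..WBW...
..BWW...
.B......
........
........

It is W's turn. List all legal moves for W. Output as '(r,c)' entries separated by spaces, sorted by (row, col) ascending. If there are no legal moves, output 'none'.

Answer: (0,0) (1,2) (1,3) (1,4) (4,1) (5,2)

Derivation:
(0,0): flips 3 -> legal
(0,1): no bracket -> illegal
(0,2): no bracket -> illegal
(1,0): no bracket -> illegal
(1,2): flips 2 -> legal
(1,3): flips 2 -> legal
(1,4): flips 1 -> legal
(2,0): no bracket -> illegal
(2,1): no bracket -> illegal
(2,4): no bracket -> illegal
(3,1): no bracket -> illegal
(4,0): no bracket -> illegal
(4,1): flips 1 -> legal
(5,0): no bracket -> illegal
(5,2): flips 1 -> legal
(5,3): no bracket -> illegal
(6,0): no bracket -> illegal
(6,1): no bracket -> illegal
(6,2): no bracket -> illegal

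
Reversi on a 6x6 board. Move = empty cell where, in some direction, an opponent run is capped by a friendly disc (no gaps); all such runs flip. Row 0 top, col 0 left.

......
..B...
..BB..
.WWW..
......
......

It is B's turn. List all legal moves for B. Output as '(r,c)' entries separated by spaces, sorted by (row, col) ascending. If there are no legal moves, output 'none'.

Answer: (4,0) (4,1) (4,2) (4,3) (4,4)

Derivation:
(2,0): no bracket -> illegal
(2,1): no bracket -> illegal
(2,4): no bracket -> illegal
(3,0): no bracket -> illegal
(3,4): no bracket -> illegal
(4,0): flips 1 -> legal
(4,1): flips 1 -> legal
(4,2): flips 1 -> legal
(4,3): flips 1 -> legal
(4,4): flips 1 -> legal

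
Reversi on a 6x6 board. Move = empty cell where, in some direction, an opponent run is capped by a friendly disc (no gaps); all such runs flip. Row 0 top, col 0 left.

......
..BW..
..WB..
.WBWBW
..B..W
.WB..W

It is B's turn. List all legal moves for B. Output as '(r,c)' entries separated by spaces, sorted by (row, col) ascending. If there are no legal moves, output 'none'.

(0,2): no bracket -> illegal
(0,3): flips 1 -> legal
(0,4): no bracket -> illegal
(1,1): no bracket -> illegal
(1,4): flips 1 -> legal
(2,0): flips 1 -> legal
(2,1): flips 1 -> legal
(2,4): flips 1 -> legal
(2,5): no bracket -> illegal
(3,0): flips 1 -> legal
(4,0): no bracket -> illegal
(4,1): no bracket -> illegal
(4,3): flips 1 -> legal
(4,4): no bracket -> illegal
(5,0): flips 1 -> legal
(5,4): no bracket -> illegal

Answer: (0,3) (1,4) (2,0) (2,1) (2,4) (3,0) (4,3) (5,0)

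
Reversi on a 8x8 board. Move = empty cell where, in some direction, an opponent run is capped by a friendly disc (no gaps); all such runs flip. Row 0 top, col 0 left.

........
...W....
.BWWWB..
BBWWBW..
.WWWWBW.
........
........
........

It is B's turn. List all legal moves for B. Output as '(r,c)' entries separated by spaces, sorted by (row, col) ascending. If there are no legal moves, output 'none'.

Answer: (0,4) (1,2) (1,4) (3,6) (4,0) (4,7) (5,1) (5,2) (5,3) (5,4)

Derivation:
(0,2): no bracket -> illegal
(0,3): no bracket -> illegal
(0,4): flips 2 -> legal
(1,1): no bracket -> illegal
(1,2): flips 1 -> legal
(1,4): flips 1 -> legal
(1,5): no bracket -> illegal
(2,6): no bracket -> illegal
(3,6): flips 1 -> legal
(3,7): no bracket -> illegal
(4,0): flips 4 -> legal
(4,7): flips 1 -> legal
(5,0): no bracket -> illegal
(5,1): flips 1 -> legal
(5,2): flips 2 -> legal
(5,3): flips 1 -> legal
(5,4): flips 3 -> legal
(5,5): no bracket -> illegal
(5,6): no bracket -> illegal
(5,7): no bracket -> illegal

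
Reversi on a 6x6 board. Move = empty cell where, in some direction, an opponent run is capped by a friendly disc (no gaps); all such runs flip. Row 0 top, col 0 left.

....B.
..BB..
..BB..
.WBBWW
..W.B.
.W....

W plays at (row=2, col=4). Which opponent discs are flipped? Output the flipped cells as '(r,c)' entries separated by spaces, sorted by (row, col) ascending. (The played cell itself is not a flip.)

Dir NW: opp run (1,3), next='.' -> no flip
Dir N: first cell '.' (not opp) -> no flip
Dir NE: first cell '.' (not opp) -> no flip
Dir W: opp run (2,3) (2,2), next='.' -> no flip
Dir E: first cell '.' (not opp) -> no flip
Dir SW: opp run (3,3) capped by W -> flip
Dir S: first cell 'W' (not opp) -> no flip
Dir SE: first cell 'W' (not opp) -> no flip

Answer: (3,3)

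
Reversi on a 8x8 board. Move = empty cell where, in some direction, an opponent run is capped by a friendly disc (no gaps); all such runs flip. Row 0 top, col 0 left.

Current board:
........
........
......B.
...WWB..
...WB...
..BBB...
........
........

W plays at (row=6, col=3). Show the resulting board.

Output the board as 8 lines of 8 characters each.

Answer: ........
........
......B.
...WWB..
...WB...
..BWB...
...W....
........

Derivation:
Place W at (6,3); scan 8 dirs for brackets.
Dir NW: opp run (5,2), next='.' -> no flip
Dir N: opp run (5,3) capped by W -> flip
Dir NE: opp run (5,4), next='.' -> no flip
Dir W: first cell '.' (not opp) -> no flip
Dir E: first cell '.' (not opp) -> no flip
Dir SW: first cell '.' (not opp) -> no flip
Dir S: first cell '.' (not opp) -> no flip
Dir SE: first cell '.' (not opp) -> no flip
All flips: (5,3)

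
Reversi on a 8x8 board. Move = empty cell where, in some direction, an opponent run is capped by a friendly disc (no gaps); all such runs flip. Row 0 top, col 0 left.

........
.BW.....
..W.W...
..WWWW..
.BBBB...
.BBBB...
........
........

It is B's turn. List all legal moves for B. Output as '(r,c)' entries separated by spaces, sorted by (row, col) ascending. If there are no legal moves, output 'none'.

(0,1): no bracket -> illegal
(0,2): flips 3 -> legal
(0,3): no bracket -> illegal
(1,3): flips 1 -> legal
(1,4): flips 2 -> legal
(1,5): flips 2 -> legal
(2,1): flips 1 -> legal
(2,3): flips 2 -> legal
(2,5): flips 1 -> legal
(2,6): flips 1 -> legal
(3,1): no bracket -> illegal
(3,6): no bracket -> illegal
(4,5): no bracket -> illegal
(4,6): no bracket -> illegal

Answer: (0,2) (1,3) (1,4) (1,5) (2,1) (2,3) (2,5) (2,6)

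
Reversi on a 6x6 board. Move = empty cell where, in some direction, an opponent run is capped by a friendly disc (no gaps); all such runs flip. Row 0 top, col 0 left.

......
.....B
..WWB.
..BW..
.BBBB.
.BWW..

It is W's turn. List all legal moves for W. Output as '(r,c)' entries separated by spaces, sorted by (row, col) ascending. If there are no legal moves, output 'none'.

(0,4): no bracket -> illegal
(0,5): no bracket -> illegal
(1,3): no bracket -> illegal
(1,4): no bracket -> illegal
(2,1): no bracket -> illegal
(2,5): flips 1 -> legal
(3,0): flips 1 -> legal
(3,1): flips 2 -> legal
(3,4): flips 1 -> legal
(3,5): flips 1 -> legal
(4,0): no bracket -> illegal
(4,5): no bracket -> illegal
(5,0): flips 3 -> legal
(5,4): no bracket -> illegal
(5,5): flips 1 -> legal

Answer: (2,5) (3,0) (3,1) (3,4) (3,5) (5,0) (5,5)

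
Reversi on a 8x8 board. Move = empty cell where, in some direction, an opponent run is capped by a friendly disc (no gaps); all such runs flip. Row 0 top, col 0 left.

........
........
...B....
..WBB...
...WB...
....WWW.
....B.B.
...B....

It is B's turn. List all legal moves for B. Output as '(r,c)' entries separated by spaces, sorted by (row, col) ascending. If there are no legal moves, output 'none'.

(2,1): no bracket -> illegal
(2,2): no bracket -> illegal
(3,1): flips 1 -> legal
(4,1): flips 1 -> legal
(4,2): flips 1 -> legal
(4,5): no bracket -> illegal
(4,6): flips 2 -> legal
(4,7): no bracket -> illegal
(5,2): flips 1 -> legal
(5,3): flips 1 -> legal
(5,7): no bracket -> illegal
(6,3): no bracket -> illegal
(6,5): no bracket -> illegal
(6,7): no bracket -> illegal

Answer: (3,1) (4,1) (4,2) (4,6) (5,2) (5,3)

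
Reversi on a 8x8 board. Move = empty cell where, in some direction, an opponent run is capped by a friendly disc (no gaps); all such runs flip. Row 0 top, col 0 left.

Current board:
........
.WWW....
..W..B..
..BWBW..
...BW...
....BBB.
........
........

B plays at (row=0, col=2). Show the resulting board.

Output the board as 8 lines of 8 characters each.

Place B at (0,2); scan 8 dirs for brackets.
Dir NW: edge -> no flip
Dir N: edge -> no flip
Dir NE: edge -> no flip
Dir W: first cell '.' (not opp) -> no flip
Dir E: first cell '.' (not opp) -> no flip
Dir SW: opp run (1,1), next='.' -> no flip
Dir S: opp run (1,2) (2,2) capped by B -> flip
Dir SE: opp run (1,3), next='.' -> no flip
All flips: (1,2) (2,2)

Answer: ..B.....
.WBW....
..B..B..
..BWBW..
...BW...
....BBB.
........
........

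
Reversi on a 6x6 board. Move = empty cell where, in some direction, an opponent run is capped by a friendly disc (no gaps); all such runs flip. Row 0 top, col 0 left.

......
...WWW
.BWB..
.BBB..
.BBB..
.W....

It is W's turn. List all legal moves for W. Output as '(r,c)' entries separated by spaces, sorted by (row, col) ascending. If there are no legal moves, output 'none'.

(1,0): no bracket -> illegal
(1,1): flips 3 -> legal
(1,2): no bracket -> illegal
(2,0): flips 1 -> legal
(2,4): flips 3 -> legal
(3,0): no bracket -> illegal
(3,4): no bracket -> illegal
(4,0): flips 1 -> legal
(4,4): flips 1 -> legal
(5,0): flips 3 -> legal
(5,2): flips 2 -> legal
(5,3): flips 3 -> legal
(5,4): no bracket -> illegal

Answer: (1,1) (2,0) (2,4) (4,0) (4,4) (5,0) (5,2) (5,3)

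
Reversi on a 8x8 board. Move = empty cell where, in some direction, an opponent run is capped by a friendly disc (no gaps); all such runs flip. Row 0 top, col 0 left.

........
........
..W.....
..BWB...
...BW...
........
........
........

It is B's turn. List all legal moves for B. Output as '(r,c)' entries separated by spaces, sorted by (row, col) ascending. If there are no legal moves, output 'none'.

(1,1): no bracket -> illegal
(1,2): flips 1 -> legal
(1,3): no bracket -> illegal
(2,1): no bracket -> illegal
(2,3): flips 1 -> legal
(2,4): no bracket -> illegal
(3,1): no bracket -> illegal
(3,5): no bracket -> illegal
(4,2): no bracket -> illegal
(4,5): flips 1 -> legal
(5,3): no bracket -> illegal
(5,4): flips 1 -> legal
(5,5): no bracket -> illegal

Answer: (1,2) (2,3) (4,5) (5,4)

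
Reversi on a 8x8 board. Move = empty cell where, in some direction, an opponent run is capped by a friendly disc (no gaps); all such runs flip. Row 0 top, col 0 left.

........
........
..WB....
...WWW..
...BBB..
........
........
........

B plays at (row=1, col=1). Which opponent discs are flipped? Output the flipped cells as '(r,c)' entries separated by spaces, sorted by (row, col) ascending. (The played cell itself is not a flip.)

Dir NW: first cell '.' (not opp) -> no flip
Dir N: first cell '.' (not opp) -> no flip
Dir NE: first cell '.' (not opp) -> no flip
Dir W: first cell '.' (not opp) -> no flip
Dir E: first cell '.' (not opp) -> no flip
Dir SW: first cell '.' (not opp) -> no flip
Dir S: first cell '.' (not opp) -> no flip
Dir SE: opp run (2,2) (3,3) capped by B -> flip

Answer: (2,2) (3,3)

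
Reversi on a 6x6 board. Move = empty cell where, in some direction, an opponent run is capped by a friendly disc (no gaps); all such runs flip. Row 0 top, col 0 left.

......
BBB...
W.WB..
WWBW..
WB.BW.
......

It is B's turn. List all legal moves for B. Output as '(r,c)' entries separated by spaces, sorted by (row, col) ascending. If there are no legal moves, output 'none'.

Answer: (2,1) (3,4) (4,5) (5,0) (5,5)

Derivation:
(1,3): no bracket -> illegal
(2,1): flips 2 -> legal
(2,4): no bracket -> illegal
(3,4): flips 1 -> legal
(3,5): no bracket -> illegal
(4,2): no bracket -> illegal
(4,5): flips 1 -> legal
(5,0): flips 3 -> legal
(5,1): no bracket -> illegal
(5,3): no bracket -> illegal
(5,4): no bracket -> illegal
(5,5): flips 3 -> legal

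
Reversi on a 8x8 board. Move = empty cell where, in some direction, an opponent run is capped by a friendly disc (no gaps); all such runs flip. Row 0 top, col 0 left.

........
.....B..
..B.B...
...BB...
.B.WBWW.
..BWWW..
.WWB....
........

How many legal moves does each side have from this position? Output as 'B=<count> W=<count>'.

Answer: B=10 W=10

Derivation:
-- B to move --
(3,2): no bracket -> illegal
(3,5): no bracket -> illegal
(3,6): flips 2 -> legal
(3,7): no bracket -> illegal
(4,2): flips 1 -> legal
(4,7): flips 2 -> legal
(5,0): no bracket -> illegal
(5,1): no bracket -> illegal
(5,6): flips 4 -> legal
(5,7): no bracket -> illegal
(6,0): flips 2 -> legal
(6,4): flips 1 -> legal
(6,5): no bracket -> illegal
(6,6): flips 1 -> legal
(7,0): flips 1 -> legal
(7,1): flips 2 -> legal
(7,2): flips 1 -> legal
(7,3): no bracket -> illegal
B mobility = 10
-- W to move --
(0,4): no bracket -> illegal
(0,5): no bracket -> illegal
(0,6): no bracket -> illegal
(1,1): flips 3 -> legal
(1,2): no bracket -> illegal
(1,3): no bracket -> illegal
(1,4): flips 3 -> legal
(1,6): no bracket -> illegal
(2,1): no bracket -> illegal
(2,3): flips 2 -> legal
(2,5): flips 1 -> legal
(2,6): no bracket -> illegal
(3,0): no bracket -> illegal
(3,1): no bracket -> illegal
(3,2): no bracket -> illegal
(3,5): flips 1 -> legal
(4,0): no bracket -> illegal
(4,2): flips 1 -> legal
(5,0): no bracket -> illegal
(5,1): flips 1 -> legal
(6,4): flips 1 -> legal
(7,2): flips 1 -> legal
(7,3): flips 1 -> legal
(7,4): no bracket -> illegal
W mobility = 10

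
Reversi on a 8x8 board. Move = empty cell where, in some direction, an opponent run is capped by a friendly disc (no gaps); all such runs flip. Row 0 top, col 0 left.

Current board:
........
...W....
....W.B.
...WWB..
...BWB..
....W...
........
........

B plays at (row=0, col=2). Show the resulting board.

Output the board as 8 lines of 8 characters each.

Answer: ..B.....
...B....
....B.B.
...WWB..
...BWB..
....W...
........
........

Derivation:
Place B at (0,2); scan 8 dirs for brackets.
Dir NW: edge -> no flip
Dir N: edge -> no flip
Dir NE: edge -> no flip
Dir W: first cell '.' (not opp) -> no flip
Dir E: first cell '.' (not opp) -> no flip
Dir SW: first cell '.' (not opp) -> no flip
Dir S: first cell '.' (not opp) -> no flip
Dir SE: opp run (1,3) (2,4) capped by B -> flip
All flips: (1,3) (2,4)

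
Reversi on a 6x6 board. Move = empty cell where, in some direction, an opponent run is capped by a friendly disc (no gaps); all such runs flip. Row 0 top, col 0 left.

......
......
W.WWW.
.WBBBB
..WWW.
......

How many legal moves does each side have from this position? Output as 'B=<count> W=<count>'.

-- B to move --
(1,0): no bracket -> illegal
(1,1): flips 1 -> legal
(1,2): flips 2 -> legal
(1,3): flips 2 -> legal
(1,4): flips 2 -> legal
(1,5): flips 1 -> legal
(2,1): no bracket -> illegal
(2,5): no bracket -> illegal
(3,0): flips 1 -> legal
(4,0): no bracket -> illegal
(4,1): no bracket -> illegal
(4,5): no bracket -> illegal
(5,1): flips 1 -> legal
(5,2): flips 2 -> legal
(5,3): flips 2 -> legal
(5,4): flips 2 -> legal
(5,5): flips 1 -> legal
B mobility = 11
-- W to move --
(2,1): flips 1 -> legal
(2,5): flips 1 -> legal
(4,1): flips 1 -> legal
(4,5): flips 1 -> legal
W mobility = 4

Answer: B=11 W=4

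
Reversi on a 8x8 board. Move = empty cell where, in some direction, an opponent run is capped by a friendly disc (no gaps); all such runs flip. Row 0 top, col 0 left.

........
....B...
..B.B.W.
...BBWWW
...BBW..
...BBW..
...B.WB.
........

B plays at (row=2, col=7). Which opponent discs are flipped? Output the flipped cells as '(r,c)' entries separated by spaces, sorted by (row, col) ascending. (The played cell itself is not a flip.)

Answer: (3,6) (4,5)

Derivation:
Dir NW: first cell '.' (not opp) -> no flip
Dir N: first cell '.' (not opp) -> no flip
Dir NE: edge -> no flip
Dir W: opp run (2,6), next='.' -> no flip
Dir E: edge -> no flip
Dir SW: opp run (3,6) (4,5) capped by B -> flip
Dir S: opp run (3,7), next='.' -> no flip
Dir SE: edge -> no flip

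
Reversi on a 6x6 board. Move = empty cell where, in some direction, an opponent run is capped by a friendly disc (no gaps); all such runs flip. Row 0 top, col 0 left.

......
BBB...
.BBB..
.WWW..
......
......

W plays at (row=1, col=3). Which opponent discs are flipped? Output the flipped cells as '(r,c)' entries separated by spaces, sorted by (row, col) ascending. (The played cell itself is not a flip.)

Answer: (2,2) (2,3)

Derivation:
Dir NW: first cell '.' (not opp) -> no flip
Dir N: first cell '.' (not opp) -> no flip
Dir NE: first cell '.' (not opp) -> no flip
Dir W: opp run (1,2) (1,1) (1,0), next=edge -> no flip
Dir E: first cell '.' (not opp) -> no flip
Dir SW: opp run (2,2) capped by W -> flip
Dir S: opp run (2,3) capped by W -> flip
Dir SE: first cell '.' (not opp) -> no flip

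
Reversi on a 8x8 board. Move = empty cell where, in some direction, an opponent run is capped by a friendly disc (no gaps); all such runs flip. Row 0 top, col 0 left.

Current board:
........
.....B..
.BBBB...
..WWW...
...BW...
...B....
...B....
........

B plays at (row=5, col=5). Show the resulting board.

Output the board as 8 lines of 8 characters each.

Place B at (5,5); scan 8 dirs for brackets.
Dir NW: opp run (4,4) (3,3) capped by B -> flip
Dir N: first cell '.' (not opp) -> no flip
Dir NE: first cell '.' (not opp) -> no flip
Dir W: first cell '.' (not opp) -> no flip
Dir E: first cell '.' (not opp) -> no flip
Dir SW: first cell '.' (not opp) -> no flip
Dir S: first cell '.' (not opp) -> no flip
Dir SE: first cell '.' (not opp) -> no flip
All flips: (3,3) (4,4)

Answer: ........
.....B..
.BBBB...
..WBW...
...BB...
...B.B..
...B....
........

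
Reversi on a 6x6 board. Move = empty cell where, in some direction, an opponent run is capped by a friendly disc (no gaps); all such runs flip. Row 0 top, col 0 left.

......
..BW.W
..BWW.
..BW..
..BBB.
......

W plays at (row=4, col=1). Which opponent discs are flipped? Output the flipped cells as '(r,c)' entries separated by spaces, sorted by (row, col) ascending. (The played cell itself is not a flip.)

Answer: (3,2)

Derivation:
Dir NW: first cell '.' (not opp) -> no flip
Dir N: first cell '.' (not opp) -> no flip
Dir NE: opp run (3,2) capped by W -> flip
Dir W: first cell '.' (not opp) -> no flip
Dir E: opp run (4,2) (4,3) (4,4), next='.' -> no flip
Dir SW: first cell '.' (not opp) -> no flip
Dir S: first cell '.' (not opp) -> no flip
Dir SE: first cell '.' (not opp) -> no flip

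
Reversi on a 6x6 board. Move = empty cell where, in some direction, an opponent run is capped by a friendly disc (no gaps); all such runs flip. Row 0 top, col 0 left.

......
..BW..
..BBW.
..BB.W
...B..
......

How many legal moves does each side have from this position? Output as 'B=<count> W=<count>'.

Answer: B=5 W=5

Derivation:
-- B to move --
(0,2): no bracket -> illegal
(0,3): flips 1 -> legal
(0,4): flips 1 -> legal
(1,4): flips 1 -> legal
(1,5): flips 1 -> legal
(2,5): flips 1 -> legal
(3,4): no bracket -> illegal
(4,4): no bracket -> illegal
(4,5): no bracket -> illegal
B mobility = 5
-- W to move --
(0,1): no bracket -> illegal
(0,2): no bracket -> illegal
(0,3): no bracket -> illegal
(1,1): flips 1 -> legal
(1,4): no bracket -> illegal
(2,1): flips 2 -> legal
(3,1): flips 1 -> legal
(3,4): no bracket -> illegal
(4,1): no bracket -> illegal
(4,2): flips 1 -> legal
(4,4): no bracket -> illegal
(5,2): no bracket -> illegal
(5,3): flips 3 -> legal
(5,4): no bracket -> illegal
W mobility = 5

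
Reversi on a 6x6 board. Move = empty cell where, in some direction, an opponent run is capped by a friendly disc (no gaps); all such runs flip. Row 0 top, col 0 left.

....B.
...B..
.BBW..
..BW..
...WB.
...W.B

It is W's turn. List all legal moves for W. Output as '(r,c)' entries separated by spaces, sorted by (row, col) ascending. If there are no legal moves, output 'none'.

Answer: (0,3) (1,0) (1,1) (2,0) (3,1) (3,5) (4,1) (4,5)

Derivation:
(0,2): no bracket -> illegal
(0,3): flips 1 -> legal
(0,5): no bracket -> illegal
(1,0): flips 2 -> legal
(1,1): flips 1 -> legal
(1,2): no bracket -> illegal
(1,4): no bracket -> illegal
(1,5): no bracket -> illegal
(2,0): flips 2 -> legal
(2,4): no bracket -> illegal
(3,0): no bracket -> illegal
(3,1): flips 1 -> legal
(3,4): no bracket -> illegal
(3,5): flips 1 -> legal
(4,1): flips 1 -> legal
(4,2): no bracket -> illegal
(4,5): flips 1 -> legal
(5,4): no bracket -> illegal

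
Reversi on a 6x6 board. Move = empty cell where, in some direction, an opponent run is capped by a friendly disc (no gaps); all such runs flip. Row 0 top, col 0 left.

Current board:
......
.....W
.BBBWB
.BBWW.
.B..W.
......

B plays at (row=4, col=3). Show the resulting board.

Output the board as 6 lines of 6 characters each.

Place B at (4,3); scan 8 dirs for brackets.
Dir NW: first cell 'B' (not opp) -> no flip
Dir N: opp run (3,3) capped by B -> flip
Dir NE: opp run (3,4) capped by B -> flip
Dir W: first cell '.' (not opp) -> no flip
Dir E: opp run (4,4), next='.' -> no flip
Dir SW: first cell '.' (not opp) -> no flip
Dir S: first cell '.' (not opp) -> no flip
Dir SE: first cell '.' (not opp) -> no flip
All flips: (3,3) (3,4)

Answer: ......
.....W
.BBBWB
.BBBB.
.B.BW.
......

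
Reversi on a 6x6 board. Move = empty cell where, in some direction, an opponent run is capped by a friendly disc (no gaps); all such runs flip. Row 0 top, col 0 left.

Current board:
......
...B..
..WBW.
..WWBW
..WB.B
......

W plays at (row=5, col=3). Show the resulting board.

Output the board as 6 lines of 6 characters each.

Place W at (5,3); scan 8 dirs for brackets.
Dir NW: first cell 'W' (not opp) -> no flip
Dir N: opp run (4,3) capped by W -> flip
Dir NE: first cell '.' (not opp) -> no flip
Dir W: first cell '.' (not opp) -> no flip
Dir E: first cell '.' (not opp) -> no flip
Dir SW: edge -> no flip
Dir S: edge -> no flip
Dir SE: edge -> no flip
All flips: (4,3)

Answer: ......
...B..
..WBW.
..WWBW
..WW.B
...W..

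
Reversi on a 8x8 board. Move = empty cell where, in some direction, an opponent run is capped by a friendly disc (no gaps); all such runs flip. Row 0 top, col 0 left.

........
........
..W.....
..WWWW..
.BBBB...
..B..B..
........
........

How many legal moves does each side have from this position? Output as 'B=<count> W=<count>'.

Answer: B=7 W=7

Derivation:
-- B to move --
(1,1): flips 2 -> legal
(1,2): flips 2 -> legal
(1,3): no bracket -> illegal
(2,1): flips 1 -> legal
(2,3): flips 2 -> legal
(2,4): flips 2 -> legal
(2,5): flips 1 -> legal
(2,6): flips 1 -> legal
(3,1): no bracket -> illegal
(3,6): no bracket -> illegal
(4,5): no bracket -> illegal
(4,6): no bracket -> illegal
B mobility = 7
-- W to move --
(3,0): no bracket -> illegal
(3,1): no bracket -> illegal
(4,0): no bracket -> illegal
(4,5): no bracket -> illegal
(4,6): no bracket -> illegal
(5,0): flips 1 -> legal
(5,1): flips 1 -> legal
(5,3): flips 2 -> legal
(5,4): flips 2 -> legal
(5,6): no bracket -> illegal
(6,1): flips 2 -> legal
(6,2): flips 2 -> legal
(6,3): no bracket -> illegal
(6,4): no bracket -> illegal
(6,5): no bracket -> illegal
(6,6): flips 2 -> legal
W mobility = 7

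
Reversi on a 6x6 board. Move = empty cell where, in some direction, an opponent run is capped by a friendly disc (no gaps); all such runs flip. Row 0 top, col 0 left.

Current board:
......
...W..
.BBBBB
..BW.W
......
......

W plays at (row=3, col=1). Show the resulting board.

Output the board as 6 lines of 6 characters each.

Answer: ......
...W..
.BWBBB
.WWW.W
......
......

Derivation:
Place W at (3,1); scan 8 dirs for brackets.
Dir NW: first cell '.' (not opp) -> no flip
Dir N: opp run (2,1), next='.' -> no flip
Dir NE: opp run (2,2) capped by W -> flip
Dir W: first cell '.' (not opp) -> no flip
Dir E: opp run (3,2) capped by W -> flip
Dir SW: first cell '.' (not opp) -> no flip
Dir S: first cell '.' (not opp) -> no flip
Dir SE: first cell '.' (not opp) -> no flip
All flips: (2,2) (3,2)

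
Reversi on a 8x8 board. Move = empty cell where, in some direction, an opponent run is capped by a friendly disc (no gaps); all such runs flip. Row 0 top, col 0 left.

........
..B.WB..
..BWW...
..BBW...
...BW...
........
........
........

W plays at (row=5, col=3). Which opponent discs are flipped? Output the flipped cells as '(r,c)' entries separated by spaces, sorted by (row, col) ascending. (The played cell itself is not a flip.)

Dir NW: first cell '.' (not opp) -> no flip
Dir N: opp run (4,3) (3,3) capped by W -> flip
Dir NE: first cell 'W' (not opp) -> no flip
Dir W: first cell '.' (not opp) -> no flip
Dir E: first cell '.' (not opp) -> no flip
Dir SW: first cell '.' (not opp) -> no flip
Dir S: first cell '.' (not opp) -> no flip
Dir SE: first cell '.' (not opp) -> no flip

Answer: (3,3) (4,3)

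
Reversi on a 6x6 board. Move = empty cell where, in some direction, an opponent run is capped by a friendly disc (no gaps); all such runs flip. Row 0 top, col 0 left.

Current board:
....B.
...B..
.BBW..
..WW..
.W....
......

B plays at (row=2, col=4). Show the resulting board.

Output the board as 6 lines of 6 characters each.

Place B at (2,4); scan 8 dirs for brackets.
Dir NW: first cell 'B' (not opp) -> no flip
Dir N: first cell '.' (not opp) -> no flip
Dir NE: first cell '.' (not opp) -> no flip
Dir W: opp run (2,3) capped by B -> flip
Dir E: first cell '.' (not opp) -> no flip
Dir SW: opp run (3,3), next='.' -> no flip
Dir S: first cell '.' (not opp) -> no flip
Dir SE: first cell '.' (not opp) -> no flip
All flips: (2,3)

Answer: ....B.
...B..
.BBBB.
..WW..
.W....
......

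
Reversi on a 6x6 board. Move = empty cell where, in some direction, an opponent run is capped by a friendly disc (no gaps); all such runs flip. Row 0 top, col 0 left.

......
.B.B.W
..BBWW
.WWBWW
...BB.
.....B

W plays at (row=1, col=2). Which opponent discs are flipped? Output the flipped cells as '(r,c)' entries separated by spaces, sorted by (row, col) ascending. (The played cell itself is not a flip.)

Answer: (2,2) (2,3)

Derivation:
Dir NW: first cell '.' (not opp) -> no flip
Dir N: first cell '.' (not opp) -> no flip
Dir NE: first cell '.' (not opp) -> no flip
Dir W: opp run (1,1), next='.' -> no flip
Dir E: opp run (1,3), next='.' -> no flip
Dir SW: first cell '.' (not opp) -> no flip
Dir S: opp run (2,2) capped by W -> flip
Dir SE: opp run (2,3) capped by W -> flip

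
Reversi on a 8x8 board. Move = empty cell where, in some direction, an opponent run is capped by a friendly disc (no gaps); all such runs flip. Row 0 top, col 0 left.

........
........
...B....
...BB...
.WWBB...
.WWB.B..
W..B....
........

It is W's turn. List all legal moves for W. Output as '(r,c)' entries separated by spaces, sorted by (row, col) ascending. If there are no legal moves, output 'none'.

Answer: (2,4) (2,5) (4,5) (5,4) (6,4) (7,4)

Derivation:
(1,2): no bracket -> illegal
(1,3): no bracket -> illegal
(1,4): no bracket -> illegal
(2,2): no bracket -> illegal
(2,4): flips 1 -> legal
(2,5): flips 2 -> legal
(3,2): no bracket -> illegal
(3,5): no bracket -> illegal
(4,5): flips 2 -> legal
(4,6): no bracket -> illegal
(5,4): flips 1 -> legal
(5,6): no bracket -> illegal
(6,2): no bracket -> illegal
(6,4): flips 1 -> legal
(6,5): no bracket -> illegal
(6,6): no bracket -> illegal
(7,2): no bracket -> illegal
(7,3): no bracket -> illegal
(7,4): flips 1 -> legal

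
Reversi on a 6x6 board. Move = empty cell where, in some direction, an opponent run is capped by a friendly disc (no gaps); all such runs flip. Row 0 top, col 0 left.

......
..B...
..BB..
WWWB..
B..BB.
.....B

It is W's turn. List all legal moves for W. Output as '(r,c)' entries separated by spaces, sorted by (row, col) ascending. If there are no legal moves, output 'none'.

Answer: (0,2) (1,3) (1,4) (3,4) (5,0) (5,4)

Derivation:
(0,1): no bracket -> illegal
(0,2): flips 2 -> legal
(0,3): no bracket -> illegal
(1,1): no bracket -> illegal
(1,3): flips 1 -> legal
(1,4): flips 1 -> legal
(2,1): no bracket -> illegal
(2,4): no bracket -> illegal
(3,4): flips 1 -> legal
(3,5): no bracket -> illegal
(4,1): no bracket -> illegal
(4,2): no bracket -> illegal
(4,5): no bracket -> illegal
(5,0): flips 1 -> legal
(5,1): no bracket -> illegal
(5,2): no bracket -> illegal
(5,3): no bracket -> illegal
(5,4): flips 1 -> legal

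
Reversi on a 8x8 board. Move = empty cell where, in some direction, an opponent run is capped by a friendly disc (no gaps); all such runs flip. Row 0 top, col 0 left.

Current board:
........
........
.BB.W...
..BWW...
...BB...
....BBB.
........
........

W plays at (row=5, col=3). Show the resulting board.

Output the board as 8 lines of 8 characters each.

Answer: ........
........
.BB.W...
..BWW...
...WB...
...WBBB.
........
........

Derivation:
Place W at (5,3); scan 8 dirs for brackets.
Dir NW: first cell '.' (not opp) -> no flip
Dir N: opp run (4,3) capped by W -> flip
Dir NE: opp run (4,4), next='.' -> no flip
Dir W: first cell '.' (not opp) -> no flip
Dir E: opp run (5,4) (5,5) (5,6), next='.' -> no flip
Dir SW: first cell '.' (not opp) -> no flip
Dir S: first cell '.' (not opp) -> no flip
Dir SE: first cell '.' (not opp) -> no flip
All flips: (4,3)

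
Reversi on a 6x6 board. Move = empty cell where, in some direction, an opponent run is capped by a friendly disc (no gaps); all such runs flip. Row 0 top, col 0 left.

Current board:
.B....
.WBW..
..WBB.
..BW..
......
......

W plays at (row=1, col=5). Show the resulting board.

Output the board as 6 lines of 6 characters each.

Place W at (1,5); scan 8 dirs for brackets.
Dir NW: first cell '.' (not opp) -> no flip
Dir N: first cell '.' (not opp) -> no flip
Dir NE: edge -> no flip
Dir W: first cell '.' (not opp) -> no flip
Dir E: edge -> no flip
Dir SW: opp run (2,4) capped by W -> flip
Dir S: first cell '.' (not opp) -> no flip
Dir SE: edge -> no flip
All flips: (2,4)

Answer: .B....
.WBW.W
..WBW.
..BW..
......
......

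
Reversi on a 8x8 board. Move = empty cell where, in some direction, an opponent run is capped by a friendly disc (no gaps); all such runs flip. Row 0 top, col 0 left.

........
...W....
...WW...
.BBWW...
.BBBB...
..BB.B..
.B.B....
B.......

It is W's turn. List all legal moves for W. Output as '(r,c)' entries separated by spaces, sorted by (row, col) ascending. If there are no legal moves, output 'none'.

(2,0): no bracket -> illegal
(2,1): no bracket -> illegal
(2,2): no bracket -> illegal
(3,0): flips 2 -> legal
(3,5): no bracket -> illegal
(4,0): no bracket -> illegal
(4,5): no bracket -> illegal
(4,6): no bracket -> illegal
(5,0): flips 2 -> legal
(5,1): flips 1 -> legal
(5,4): flips 1 -> legal
(5,6): no bracket -> illegal
(6,0): no bracket -> illegal
(6,2): no bracket -> illegal
(6,4): no bracket -> illegal
(6,5): no bracket -> illegal
(6,6): flips 2 -> legal
(7,1): no bracket -> illegal
(7,2): no bracket -> illegal
(7,3): flips 3 -> legal
(7,4): no bracket -> illegal

Answer: (3,0) (5,0) (5,1) (5,4) (6,6) (7,3)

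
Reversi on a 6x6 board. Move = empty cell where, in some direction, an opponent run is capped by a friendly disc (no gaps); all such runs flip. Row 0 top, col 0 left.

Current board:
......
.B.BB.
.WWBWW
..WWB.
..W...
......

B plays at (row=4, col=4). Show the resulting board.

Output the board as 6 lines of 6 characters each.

Answer: ......
.B.BB.
.WBBWW
..WBB.
..W.B.
......

Derivation:
Place B at (4,4); scan 8 dirs for brackets.
Dir NW: opp run (3,3) (2,2) capped by B -> flip
Dir N: first cell 'B' (not opp) -> no flip
Dir NE: first cell '.' (not opp) -> no flip
Dir W: first cell '.' (not opp) -> no flip
Dir E: first cell '.' (not opp) -> no flip
Dir SW: first cell '.' (not opp) -> no flip
Dir S: first cell '.' (not opp) -> no flip
Dir SE: first cell '.' (not opp) -> no flip
All flips: (2,2) (3,3)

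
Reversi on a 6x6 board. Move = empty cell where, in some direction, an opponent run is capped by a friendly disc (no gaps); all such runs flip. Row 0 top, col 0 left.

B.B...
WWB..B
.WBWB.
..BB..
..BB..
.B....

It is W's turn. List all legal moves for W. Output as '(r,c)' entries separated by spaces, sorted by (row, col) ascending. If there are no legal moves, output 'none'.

Answer: (0,1) (0,3) (1,3) (2,5) (4,1) (4,4) (5,3) (5,4)

Derivation:
(0,1): flips 1 -> legal
(0,3): flips 1 -> legal
(0,4): no bracket -> illegal
(0,5): no bracket -> illegal
(1,3): flips 1 -> legal
(1,4): no bracket -> illegal
(2,5): flips 1 -> legal
(3,1): no bracket -> illegal
(3,4): no bracket -> illegal
(3,5): no bracket -> illegal
(4,0): no bracket -> illegal
(4,1): flips 1 -> legal
(4,4): flips 2 -> legal
(5,0): no bracket -> illegal
(5,2): no bracket -> illegal
(5,3): flips 2 -> legal
(5,4): flips 2 -> legal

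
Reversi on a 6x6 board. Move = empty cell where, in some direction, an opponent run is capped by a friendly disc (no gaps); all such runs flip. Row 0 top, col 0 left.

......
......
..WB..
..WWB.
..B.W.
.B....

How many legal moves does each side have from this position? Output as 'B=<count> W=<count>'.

-- B to move --
(1,1): no bracket -> illegal
(1,2): flips 2 -> legal
(1,3): no bracket -> illegal
(2,1): flips 1 -> legal
(2,4): flips 1 -> legal
(3,1): flips 2 -> legal
(3,5): no bracket -> illegal
(4,1): flips 1 -> legal
(4,3): flips 1 -> legal
(4,5): no bracket -> illegal
(5,3): no bracket -> illegal
(5,4): flips 1 -> legal
(5,5): no bracket -> illegal
B mobility = 7
-- W to move --
(1,2): no bracket -> illegal
(1,3): flips 1 -> legal
(1,4): flips 1 -> legal
(2,4): flips 2 -> legal
(2,5): no bracket -> illegal
(3,1): no bracket -> illegal
(3,5): flips 1 -> legal
(4,0): no bracket -> illegal
(4,1): no bracket -> illegal
(4,3): no bracket -> illegal
(4,5): no bracket -> illegal
(5,0): no bracket -> illegal
(5,2): flips 1 -> legal
(5,3): no bracket -> illegal
W mobility = 5

Answer: B=7 W=5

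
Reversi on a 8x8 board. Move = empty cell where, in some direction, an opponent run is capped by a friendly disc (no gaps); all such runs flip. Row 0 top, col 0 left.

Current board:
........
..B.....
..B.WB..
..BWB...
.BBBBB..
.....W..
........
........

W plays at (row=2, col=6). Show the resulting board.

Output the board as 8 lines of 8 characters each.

Place W at (2,6); scan 8 dirs for brackets.
Dir NW: first cell '.' (not opp) -> no flip
Dir N: first cell '.' (not opp) -> no flip
Dir NE: first cell '.' (not opp) -> no flip
Dir W: opp run (2,5) capped by W -> flip
Dir E: first cell '.' (not opp) -> no flip
Dir SW: first cell '.' (not opp) -> no flip
Dir S: first cell '.' (not opp) -> no flip
Dir SE: first cell '.' (not opp) -> no flip
All flips: (2,5)

Answer: ........
..B.....
..B.WWW.
..BWB...
.BBBBB..
.....W..
........
........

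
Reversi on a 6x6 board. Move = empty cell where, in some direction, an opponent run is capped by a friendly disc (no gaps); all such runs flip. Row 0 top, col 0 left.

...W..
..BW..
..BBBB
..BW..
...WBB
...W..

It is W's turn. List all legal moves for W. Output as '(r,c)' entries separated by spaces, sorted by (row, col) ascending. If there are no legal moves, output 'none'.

Answer: (1,1) (1,5) (2,1) (3,1) (3,5) (5,5)

Derivation:
(0,1): no bracket -> illegal
(0,2): no bracket -> illegal
(1,1): flips 2 -> legal
(1,4): no bracket -> illegal
(1,5): flips 1 -> legal
(2,1): flips 2 -> legal
(3,1): flips 2 -> legal
(3,4): no bracket -> illegal
(3,5): flips 2 -> legal
(4,1): no bracket -> illegal
(4,2): no bracket -> illegal
(5,4): no bracket -> illegal
(5,5): flips 1 -> legal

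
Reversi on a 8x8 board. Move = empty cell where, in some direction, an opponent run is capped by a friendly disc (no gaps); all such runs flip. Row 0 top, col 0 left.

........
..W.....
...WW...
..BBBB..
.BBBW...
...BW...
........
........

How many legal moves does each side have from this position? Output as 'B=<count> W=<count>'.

Answer: B=8 W=11

Derivation:
-- B to move --
(0,1): flips 2 -> legal
(0,2): no bracket -> illegal
(0,3): no bracket -> illegal
(1,1): no bracket -> illegal
(1,3): flips 2 -> legal
(1,4): flips 2 -> legal
(1,5): flips 1 -> legal
(2,1): no bracket -> illegal
(2,2): no bracket -> illegal
(2,5): no bracket -> illegal
(4,5): flips 1 -> legal
(5,5): flips 2 -> legal
(6,3): no bracket -> illegal
(6,4): flips 2 -> legal
(6,5): flips 1 -> legal
B mobility = 8
-- W to move --
(2,1): flips 2 -> legal
(2,2): flips 1 -> legal
(2,5): no bracket -> illegal
(2,6): flips 1 -> legal
(3,0): no bracket -> illegal
(3,1): no bracket -> illegal
(3,6): no bracket -> illegal
(4,0): flips 3 -> legal
(4,5): flips 1 -> legal
(4,6): flips 1 -> legal
(5,0): flips 2 -> legal
(5,1): flips 2 -> legal
(5,2): flips 1 -> legal
(6,2): flips 1 -> legal
(6,3): flips 3 -> legal
(6,4): no bracket -> illegal
W mobility = 11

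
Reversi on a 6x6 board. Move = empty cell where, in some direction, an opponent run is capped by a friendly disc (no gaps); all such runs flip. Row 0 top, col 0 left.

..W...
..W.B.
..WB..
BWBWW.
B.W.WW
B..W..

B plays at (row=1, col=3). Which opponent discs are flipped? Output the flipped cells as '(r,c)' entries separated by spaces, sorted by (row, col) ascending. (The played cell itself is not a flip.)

Dir NW: opp run (0,2), next=edge -> no flip
Dir N: first cell '.' (not opp) -> no flip
Dir NE: first cell '.' (not opp) -> no flip
Dir W: opp run (1,2), next='.' -> no flip
Dir E: first cell 'B' (not opp) -> no flip
Dir SW: opp run (2,2) (3,1) capped by B -> flip
Dir S: first cell 'B' (not opp) -> no flip
Dir SE: first cell '.' (not opp) -> no flip

Answer: (2,2) (3,1)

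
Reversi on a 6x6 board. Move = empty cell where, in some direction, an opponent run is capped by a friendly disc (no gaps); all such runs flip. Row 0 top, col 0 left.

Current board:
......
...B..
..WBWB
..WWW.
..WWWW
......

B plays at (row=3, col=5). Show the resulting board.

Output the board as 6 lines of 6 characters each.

Place B at (3,5); scan 8 dirs for brackets.
Dir NW: opp run (2,4) capped by B -> flip
Dir N: first cell 'B' (not opp) -> no flip
Dir NE: edge -> no flip
Dir W: opp run (3,4) (3,3) (3,2), next='.' -> no flip
Dir E: edge -> no flip
Dir SW: opp run (4,4), next='.' -> no flip
Dir S: opp run (4,5), next='.' -> no flip
Dir SE: edge -> no flip
All flips: (2,4)

Answer: ......
...B..
..WBBB
..WWWB
..WWWW
......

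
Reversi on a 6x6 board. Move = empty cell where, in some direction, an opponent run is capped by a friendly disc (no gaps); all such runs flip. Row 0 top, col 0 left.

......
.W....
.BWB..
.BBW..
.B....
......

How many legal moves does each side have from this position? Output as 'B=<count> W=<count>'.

-- B to move --
(0,0): no bracket -> illegal
(0,1): flips 1 -> legal
(0,2): no bracket -> illegal
(1,0): no bracket -> illegal
(1,2): flips 1 -> legal
(1,3): flips 1 -> legal
(2,0): no bracket -> illegal
(2,4): no bracket -> illegal
(3,4): flips 1 -> legal
(4,2): no bracket -> illegal
(4,3): flips 1 -> legal
(4,4): no bracket -> illegal
B mobility = 5
-- W to move --
(1,0): no bracket -> illegal
(1,2): no bracket -> illegal
(1,3): flips 1 -> legal
(1,4): no bracket -> illegal
(2,0): flips 1 -> legal
(2,4): flips 1 -> legal
(3,0): flips 2 -> legal
(3,4): no bracket -> illegal
(4,0): flips 1 -> legal
(4,2): flips 1 -> legal
(4,3): no bracket -> illegal
(5,0): no bracket -> illegal
(5,1): flips 3 -> legal
(5,2): no bracket -> illegal
W mobility = 7

Answer: B=5 W=7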